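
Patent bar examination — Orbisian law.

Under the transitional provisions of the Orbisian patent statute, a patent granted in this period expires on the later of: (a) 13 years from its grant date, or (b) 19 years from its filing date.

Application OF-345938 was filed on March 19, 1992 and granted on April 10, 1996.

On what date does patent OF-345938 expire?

2011-03-19

(a) grant + 13 years → 10 April 2009.
(b) filing + 19 years → 19 March 2011.
Later of the two: 19 March 2011.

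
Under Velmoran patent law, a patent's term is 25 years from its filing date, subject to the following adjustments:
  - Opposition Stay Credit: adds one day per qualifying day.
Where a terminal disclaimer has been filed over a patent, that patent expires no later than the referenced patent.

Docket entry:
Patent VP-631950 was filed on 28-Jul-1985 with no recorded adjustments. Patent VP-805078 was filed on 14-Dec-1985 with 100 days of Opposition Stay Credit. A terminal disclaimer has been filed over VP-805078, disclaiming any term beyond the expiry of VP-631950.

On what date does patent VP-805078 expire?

Natural term of VP-805078:
  Base: filing + 25 years → 14 December 2010.
  Opposition Stay Credit: +100 days → 24 March 2011.
Expiry of referenced patent VP-631950:
  Base: filing + 25 years → 28 July 2010.
Terminal disclaimer: VP-805078 expires on the earlier of 24 March 2011 and 28 July 2010.

July 28, 2010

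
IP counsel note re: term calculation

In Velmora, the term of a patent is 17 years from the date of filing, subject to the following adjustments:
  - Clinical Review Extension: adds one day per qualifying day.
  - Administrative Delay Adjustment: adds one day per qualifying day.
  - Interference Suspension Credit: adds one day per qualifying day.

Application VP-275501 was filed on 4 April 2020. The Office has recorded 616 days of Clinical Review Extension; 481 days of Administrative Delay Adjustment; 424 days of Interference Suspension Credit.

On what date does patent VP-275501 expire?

2041-06-03

Base term: filing date + 17 years → 4 April 2037.
Clinical Review Extension: +616 days → 11 December 2038.
Administrative Delay Adjustment: +481 days → 5 April 2040.
Interference Suspension Credit: +424 days → 3 June 2041.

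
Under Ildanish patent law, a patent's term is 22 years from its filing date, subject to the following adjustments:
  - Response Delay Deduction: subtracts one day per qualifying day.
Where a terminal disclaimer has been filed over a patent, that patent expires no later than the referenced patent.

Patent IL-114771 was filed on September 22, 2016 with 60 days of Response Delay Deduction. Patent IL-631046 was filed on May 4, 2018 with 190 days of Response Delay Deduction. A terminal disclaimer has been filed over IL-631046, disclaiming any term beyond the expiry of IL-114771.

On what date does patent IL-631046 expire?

2038-07-24

Natural term of IL-631046:
  Base: filing + 22 years → 4 May 2040.
  Response Delay Deduction: −190 days → 27 October 2039.
Expiry of referenced patent IL-114771:
  Base: filing + 22 years → 22 September 2038.
  Response Delay Deduction: −60 days → 24 July 2038.
Terminal disclaimer: IL-631046 expires on the earlier of 27 October 2039 and 24 July 2038.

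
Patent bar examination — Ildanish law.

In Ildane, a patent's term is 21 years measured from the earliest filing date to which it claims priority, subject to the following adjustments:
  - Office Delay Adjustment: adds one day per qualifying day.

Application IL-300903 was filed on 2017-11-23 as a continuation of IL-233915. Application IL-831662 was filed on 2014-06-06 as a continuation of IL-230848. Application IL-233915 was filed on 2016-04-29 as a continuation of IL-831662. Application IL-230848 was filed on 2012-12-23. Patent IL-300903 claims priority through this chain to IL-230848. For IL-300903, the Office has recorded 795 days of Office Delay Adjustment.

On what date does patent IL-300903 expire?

February 26, 2036

Earliest priority filing: 23 December 2012.
Base term: 23 December 2012 + 21 years → 23 December 2033.
Office Delay Adjustment: +795 days → 26 February 2036.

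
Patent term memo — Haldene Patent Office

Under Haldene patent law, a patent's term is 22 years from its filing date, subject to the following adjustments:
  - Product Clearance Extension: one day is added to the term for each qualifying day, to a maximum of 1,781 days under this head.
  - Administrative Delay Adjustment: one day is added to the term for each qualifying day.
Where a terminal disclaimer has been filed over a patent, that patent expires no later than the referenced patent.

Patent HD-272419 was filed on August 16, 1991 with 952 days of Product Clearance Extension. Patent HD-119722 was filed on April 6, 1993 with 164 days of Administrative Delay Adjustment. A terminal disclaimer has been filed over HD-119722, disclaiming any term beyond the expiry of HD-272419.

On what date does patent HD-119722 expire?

Natural term of HD-119722:
  Base: filing + 22 years → 6 April 2015.
  Administrative Delay Adjustment: +164 days → 17 September 2015.
Expiry of referenced patent HD-272419:
  Base: filing + 22 years → 16 August 2013.
  Product Clearance Extension: 952 days (within the 1781-day cap) → +952 days → 25 March 2016.
Terminal disclaimer: HD-119722 expires on the earlier of 17 September 2015 and 25 March 2016.

2015-09-17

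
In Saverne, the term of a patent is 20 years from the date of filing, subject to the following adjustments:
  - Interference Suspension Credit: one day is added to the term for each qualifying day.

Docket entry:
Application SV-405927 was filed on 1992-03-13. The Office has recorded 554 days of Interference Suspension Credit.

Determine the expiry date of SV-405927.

2013-09-18

Base term: filing date + 20 years → 13 March 2012.
Interference Suspension Credit: +554 days → 18 September 2013.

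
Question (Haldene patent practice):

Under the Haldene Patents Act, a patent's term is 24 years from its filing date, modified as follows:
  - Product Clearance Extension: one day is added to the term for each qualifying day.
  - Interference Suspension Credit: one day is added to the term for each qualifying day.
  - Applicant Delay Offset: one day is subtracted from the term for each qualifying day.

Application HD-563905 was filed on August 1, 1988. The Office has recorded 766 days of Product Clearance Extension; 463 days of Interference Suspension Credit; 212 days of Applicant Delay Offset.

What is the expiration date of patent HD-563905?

Base term: filing date + 24 years → 1 August 2012.
Product Clearance Extension: +766 days → 6 September 2014.
Interference Suspension Credit: +463 days → 13 December 2015.
Applicant Delay Offset: −212 days → 15 May 2015.

May 15, 2015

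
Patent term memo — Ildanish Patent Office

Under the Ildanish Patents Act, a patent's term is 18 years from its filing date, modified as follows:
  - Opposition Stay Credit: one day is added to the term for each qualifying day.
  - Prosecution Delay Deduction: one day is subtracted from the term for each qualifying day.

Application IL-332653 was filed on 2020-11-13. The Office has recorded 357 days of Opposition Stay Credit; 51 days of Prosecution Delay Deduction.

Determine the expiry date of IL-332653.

2039-09-15

Base term: filing date + 18 years → 13 November 2038.
Opposition Stay Credit: +357 days → 5 November 2039.
Prosecution Delay Deduction: −51 days → 15 September 2039.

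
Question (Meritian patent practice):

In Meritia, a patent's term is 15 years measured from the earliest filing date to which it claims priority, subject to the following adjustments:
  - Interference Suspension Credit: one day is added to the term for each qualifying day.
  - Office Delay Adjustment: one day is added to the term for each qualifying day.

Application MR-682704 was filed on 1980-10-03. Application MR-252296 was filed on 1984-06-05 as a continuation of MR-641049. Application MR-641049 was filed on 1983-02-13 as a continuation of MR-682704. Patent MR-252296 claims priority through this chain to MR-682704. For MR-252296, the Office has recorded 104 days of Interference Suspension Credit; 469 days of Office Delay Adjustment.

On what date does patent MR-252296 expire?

Earliest priority filing: 3 October 1980.
Base term: 3 October 1980 + 15 years → 3 October 1995.
Interference Suspension Credit: +104 days → 15 January 1996.
Office Delay Adjustment: +469 days → 28 April 1997.

1997-04-28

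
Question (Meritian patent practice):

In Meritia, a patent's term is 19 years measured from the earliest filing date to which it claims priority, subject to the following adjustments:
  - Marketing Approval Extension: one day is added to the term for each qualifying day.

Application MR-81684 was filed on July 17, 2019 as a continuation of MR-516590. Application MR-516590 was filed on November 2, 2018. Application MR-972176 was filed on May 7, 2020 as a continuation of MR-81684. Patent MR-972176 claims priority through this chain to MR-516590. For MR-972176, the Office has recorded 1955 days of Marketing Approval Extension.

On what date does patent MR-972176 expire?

March 11, 2043

Earliest priority filing: 2 November 2018.
Base term: 2 November 2018 + 19 years → 2 November 2037.
Marketing Approval Extension: +1955 days → 11 March 2043.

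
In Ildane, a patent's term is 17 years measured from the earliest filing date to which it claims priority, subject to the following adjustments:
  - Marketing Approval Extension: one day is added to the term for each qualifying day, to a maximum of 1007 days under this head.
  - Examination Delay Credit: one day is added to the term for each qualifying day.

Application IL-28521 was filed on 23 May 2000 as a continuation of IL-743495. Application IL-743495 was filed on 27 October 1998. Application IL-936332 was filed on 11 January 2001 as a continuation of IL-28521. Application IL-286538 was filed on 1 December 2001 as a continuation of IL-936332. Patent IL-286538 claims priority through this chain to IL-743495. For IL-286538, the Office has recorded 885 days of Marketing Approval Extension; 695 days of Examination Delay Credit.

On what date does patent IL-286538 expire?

2020-02-23

Earliest priority filing: 27 October 1998.
Base term: 27 October 1998 + 17 years → 27 October 2015.
Marketing Approval Extension: 885 days (within the 1007-day cap) → +885 days → 30 March 2018.
Examination Delay Credit: +695 days → 23 February 2020.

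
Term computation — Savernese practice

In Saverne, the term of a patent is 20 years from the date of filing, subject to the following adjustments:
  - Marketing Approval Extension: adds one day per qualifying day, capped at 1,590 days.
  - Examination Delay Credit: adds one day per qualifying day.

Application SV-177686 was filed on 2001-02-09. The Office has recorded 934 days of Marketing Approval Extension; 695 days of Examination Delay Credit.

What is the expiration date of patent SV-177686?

July 27, 2025

Base term: filing date + 20 years → 9 February 2021.
Marketing Approval Extension: 934 days (within the 1590-day cap) → +934 days → 1 September 2023.
Examination Delay Credit: +695 days → 27 July 2025.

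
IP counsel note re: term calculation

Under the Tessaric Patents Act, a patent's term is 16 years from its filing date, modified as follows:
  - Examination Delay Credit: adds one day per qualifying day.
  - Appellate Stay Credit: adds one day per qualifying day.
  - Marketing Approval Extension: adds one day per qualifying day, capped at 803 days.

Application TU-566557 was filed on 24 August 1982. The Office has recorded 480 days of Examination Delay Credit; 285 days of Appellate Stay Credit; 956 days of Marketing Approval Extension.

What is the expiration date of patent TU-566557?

Base term: filing date + 16 years → 24 August 1998.
Examination Delay Credit: +480 days → 17 December 1999.
Appellate Stay Credit: +285 days → 27 September 2000.
Marketing Approval Extension: 956 days claimed exceeds the 803-day cap, so +803 days → 9 December 2002.

December 9, 2002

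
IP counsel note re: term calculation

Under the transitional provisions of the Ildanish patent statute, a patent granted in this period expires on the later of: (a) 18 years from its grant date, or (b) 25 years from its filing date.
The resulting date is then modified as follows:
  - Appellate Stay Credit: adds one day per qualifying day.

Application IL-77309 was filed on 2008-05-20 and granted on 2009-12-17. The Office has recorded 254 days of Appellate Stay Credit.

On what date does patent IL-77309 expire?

2034-01-29

(a) grant + 18 years → 17 December 2027.
(b) filing + 25 years → 20 May 2033.
Later of the two: 20 May 2033.
Appellate Stay Credit: +254 days → 29 January 2034.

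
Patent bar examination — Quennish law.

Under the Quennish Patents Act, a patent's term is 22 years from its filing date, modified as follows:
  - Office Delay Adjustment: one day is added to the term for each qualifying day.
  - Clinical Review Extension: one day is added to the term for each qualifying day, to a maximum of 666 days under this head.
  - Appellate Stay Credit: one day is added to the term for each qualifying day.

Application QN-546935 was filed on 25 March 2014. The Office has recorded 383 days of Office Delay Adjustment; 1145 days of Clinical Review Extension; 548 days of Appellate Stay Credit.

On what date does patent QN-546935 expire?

August 8, 2040

Base term: filing date + 22 years → 25 March 2036.
Office Delay Adjustment: +383 days → 12 April 2037.
Clinical Review Extension: 1145 days claimed exceeds the 666-day cap, so +666 days → 7 February 2039.
Appellate Stay Credit: +548 days → 8 August 2040.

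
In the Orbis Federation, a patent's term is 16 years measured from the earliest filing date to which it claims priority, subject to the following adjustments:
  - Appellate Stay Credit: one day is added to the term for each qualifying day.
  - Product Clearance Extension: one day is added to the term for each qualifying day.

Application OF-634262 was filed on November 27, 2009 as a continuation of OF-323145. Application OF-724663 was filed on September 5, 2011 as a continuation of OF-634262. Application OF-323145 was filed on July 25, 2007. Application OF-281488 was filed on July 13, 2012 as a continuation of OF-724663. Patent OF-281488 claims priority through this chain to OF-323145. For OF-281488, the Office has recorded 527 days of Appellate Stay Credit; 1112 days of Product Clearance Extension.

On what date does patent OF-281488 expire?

Earliest priority filing: 25 July 2007.
Base term: 25 July 2007 + 16 years → 25 July 2023.
Appellate Stay Credit: +527 days → 2 January 2025.
Product Clearance Extension: +1112 days → 19 January 2028.

2028-01-19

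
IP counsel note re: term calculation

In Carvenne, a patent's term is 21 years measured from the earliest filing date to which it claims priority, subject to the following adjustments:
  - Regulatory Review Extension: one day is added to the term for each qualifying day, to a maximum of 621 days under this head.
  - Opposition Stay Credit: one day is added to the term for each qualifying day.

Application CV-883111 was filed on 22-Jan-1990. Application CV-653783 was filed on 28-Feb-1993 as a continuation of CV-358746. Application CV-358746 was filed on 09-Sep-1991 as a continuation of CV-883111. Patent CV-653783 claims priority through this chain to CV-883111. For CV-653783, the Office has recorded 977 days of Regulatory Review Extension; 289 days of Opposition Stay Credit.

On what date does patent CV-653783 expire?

Earliest priority filing: 22 January 1990.
Base term: 22 January 1990 + 21 years → 22 January 2011.
Regulatory Review Extension: 977 days claimed exceeds the 621-day cap, so +621 days → 4 October 2012.
Opposition Stay Credit: +289 days → 20 July 2013.

2013-07-20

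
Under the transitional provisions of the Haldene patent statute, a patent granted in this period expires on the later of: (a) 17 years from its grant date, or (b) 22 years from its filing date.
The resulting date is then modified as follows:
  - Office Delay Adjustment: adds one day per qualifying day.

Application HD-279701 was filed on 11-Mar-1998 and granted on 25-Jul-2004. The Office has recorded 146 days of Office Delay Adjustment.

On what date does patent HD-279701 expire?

2021-12-18

(a) grant + 17 years → 25 July 2021.
(b) filing + 22 years → 11 March 2020.
Later of the two: 25 July 2021.
Office Delay Adjustment: +146 days → 18 December 2021.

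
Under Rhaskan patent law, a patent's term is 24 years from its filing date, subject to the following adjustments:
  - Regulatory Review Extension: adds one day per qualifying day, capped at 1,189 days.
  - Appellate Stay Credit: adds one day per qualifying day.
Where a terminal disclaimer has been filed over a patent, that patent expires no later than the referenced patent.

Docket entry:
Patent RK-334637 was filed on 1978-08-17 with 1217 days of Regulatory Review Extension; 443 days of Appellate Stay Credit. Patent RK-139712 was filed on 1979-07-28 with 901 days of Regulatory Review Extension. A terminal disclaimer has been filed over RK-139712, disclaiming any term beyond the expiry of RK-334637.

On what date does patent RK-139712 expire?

January 14, 2006

Natural term of RK-139712:
  Base: filing + 24 years → 28 July 2003.
  Regulatory Review Extension: 901 days (within the 1189-day cap) → +901 days → 14 January 2006.
Expiry of referenced patent RK-334637:
  Base: filing + 24 years → 17 August 2002.
  Regulatory Review Extension: 1217 days claimed exceeds the 1189-day cap, so +1189 days → 18 November 2005.
  Appellate Stay Credit: +443 days → 4 February 2007.
Terminal disclaimer: RK-139712 expires on the earlier of 14 January 2006 and 4 February 2007.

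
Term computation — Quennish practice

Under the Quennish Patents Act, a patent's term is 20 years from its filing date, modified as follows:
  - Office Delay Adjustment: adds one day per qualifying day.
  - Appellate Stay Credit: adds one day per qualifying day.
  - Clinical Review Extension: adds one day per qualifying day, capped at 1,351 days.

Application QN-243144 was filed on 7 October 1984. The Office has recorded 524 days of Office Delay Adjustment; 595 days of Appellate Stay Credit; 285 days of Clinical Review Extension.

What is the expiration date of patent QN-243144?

Base term: filing date + 20 years → 7 October 2004.
Office Delay Adjustment: +524 days → 15 March 2006.
Appellate Stay Credit: +595 days → 31 October 2007.
Clinical Review Extension: 285 days (within the 1351-day cap) → +285 days → 11 August 2008.

2008-08-11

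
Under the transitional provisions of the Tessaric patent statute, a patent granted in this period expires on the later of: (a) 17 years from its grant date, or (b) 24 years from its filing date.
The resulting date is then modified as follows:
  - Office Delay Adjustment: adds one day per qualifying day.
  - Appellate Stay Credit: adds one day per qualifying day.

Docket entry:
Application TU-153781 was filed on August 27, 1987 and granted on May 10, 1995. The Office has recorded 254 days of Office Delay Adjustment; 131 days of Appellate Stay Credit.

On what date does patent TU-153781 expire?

(a) grant + 17 years → 10 May 2012.
(b) filing + 24 years → 27 August 2011.
Later of the two: 10 May 2012.
Office Delay Adjustment: +254 days → 19 January 2013.
Appellate Stay Credit: +131 days → 30 May 2013.

2013-05-30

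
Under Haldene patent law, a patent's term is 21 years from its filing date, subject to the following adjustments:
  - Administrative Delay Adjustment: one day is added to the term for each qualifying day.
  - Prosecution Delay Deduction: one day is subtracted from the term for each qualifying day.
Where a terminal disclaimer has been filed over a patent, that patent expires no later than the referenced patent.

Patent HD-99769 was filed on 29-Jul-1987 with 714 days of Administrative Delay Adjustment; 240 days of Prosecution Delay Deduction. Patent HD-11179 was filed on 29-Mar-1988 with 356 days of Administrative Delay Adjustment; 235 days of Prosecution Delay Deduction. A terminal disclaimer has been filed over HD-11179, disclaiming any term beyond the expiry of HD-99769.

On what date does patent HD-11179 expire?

2009-07-28

Natural term of HD-11179:
  Base: filing + 21 years → 29 March 2009.
  Administrative Delay Adjustment: +356 days → 20 March 2010.
  Prosecution Delay Deduction: −235 days → 28 July 2009.
Expiry of referenced patent HD-99769:
  Base: filing + 21 years → 29 July 2008.
  Administrative Delay Adjustment: +714 days → 13 July 2010.
  Prosecution Delay Deduction: −240 days → 15 November 2009.
Terminal disclaimer: HD-11179 expires on the earlier of 28 July 2009 and 15 November 2009.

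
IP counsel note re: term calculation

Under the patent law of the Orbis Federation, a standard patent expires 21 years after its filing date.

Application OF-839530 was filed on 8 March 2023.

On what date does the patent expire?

Filing date + 21 years → 8 March 2044.

2044-03-08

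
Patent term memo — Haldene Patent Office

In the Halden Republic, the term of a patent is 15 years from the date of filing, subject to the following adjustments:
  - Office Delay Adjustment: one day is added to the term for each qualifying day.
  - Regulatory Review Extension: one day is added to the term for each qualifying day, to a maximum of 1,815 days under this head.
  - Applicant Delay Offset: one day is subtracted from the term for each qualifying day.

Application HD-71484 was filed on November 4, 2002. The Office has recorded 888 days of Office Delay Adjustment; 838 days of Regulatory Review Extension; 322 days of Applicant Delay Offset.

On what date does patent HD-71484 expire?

2021-09-08

Base term: filing date + 15 years → 4 November 2017.
Office Delay Adjustment: +888 days → 10 April 2020.
Regulatory Review Extension: 838 days (within the 1815-day cap) → +838 days → 27 July 2022.
Applicant Delay Offset: −322 days → 8 September 2021.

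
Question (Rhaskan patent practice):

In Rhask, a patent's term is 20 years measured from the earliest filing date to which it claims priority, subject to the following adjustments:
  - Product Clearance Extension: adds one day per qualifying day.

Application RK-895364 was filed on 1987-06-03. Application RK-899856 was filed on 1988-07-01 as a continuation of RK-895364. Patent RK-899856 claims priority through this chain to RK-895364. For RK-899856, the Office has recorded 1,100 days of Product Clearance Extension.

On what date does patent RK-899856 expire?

2010-06-07

Earliest priority filing: 3 June 1987.
Base term: 3 June 1987 + 20 years → 3 June 2007.
Product Clearance Extension: +1100 days → 7 June 2010.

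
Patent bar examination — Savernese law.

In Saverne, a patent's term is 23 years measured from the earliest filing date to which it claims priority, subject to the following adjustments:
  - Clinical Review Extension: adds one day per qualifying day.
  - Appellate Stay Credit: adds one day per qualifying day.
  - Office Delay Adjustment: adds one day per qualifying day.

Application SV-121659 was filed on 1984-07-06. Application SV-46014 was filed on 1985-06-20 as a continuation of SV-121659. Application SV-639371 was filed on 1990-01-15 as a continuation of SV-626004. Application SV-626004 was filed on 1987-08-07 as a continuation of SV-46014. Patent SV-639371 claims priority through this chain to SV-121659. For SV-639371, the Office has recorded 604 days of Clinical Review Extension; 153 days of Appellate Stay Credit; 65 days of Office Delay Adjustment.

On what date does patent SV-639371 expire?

Earliest priority filing: 6 July 1984.
Base term: 6 July 1984 + 23 years → 6 July 2007.
Clinical Review Extension: +604 days → 1 March 2009.
Appellate Stay Credit: +153 days → 1 August 2009.
Office Delay Adjustment: +65 days → 5 October 2009.

October 5, 2009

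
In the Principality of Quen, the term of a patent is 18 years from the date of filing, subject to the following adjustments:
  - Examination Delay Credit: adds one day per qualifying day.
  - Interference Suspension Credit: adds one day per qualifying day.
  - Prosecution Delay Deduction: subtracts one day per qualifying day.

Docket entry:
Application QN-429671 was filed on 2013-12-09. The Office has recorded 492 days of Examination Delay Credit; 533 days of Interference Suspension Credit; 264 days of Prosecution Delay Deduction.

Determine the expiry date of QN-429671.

Base term: filing date + 18 years → 9 December 2031.
Examination Delay Credit: +492 days → 14 April 2033.
Interference Suspension Credit: +533 days → 29 September 2034.
Prosecution Delay Deduction: −264 days → 8 January 2034.

January 8, 2034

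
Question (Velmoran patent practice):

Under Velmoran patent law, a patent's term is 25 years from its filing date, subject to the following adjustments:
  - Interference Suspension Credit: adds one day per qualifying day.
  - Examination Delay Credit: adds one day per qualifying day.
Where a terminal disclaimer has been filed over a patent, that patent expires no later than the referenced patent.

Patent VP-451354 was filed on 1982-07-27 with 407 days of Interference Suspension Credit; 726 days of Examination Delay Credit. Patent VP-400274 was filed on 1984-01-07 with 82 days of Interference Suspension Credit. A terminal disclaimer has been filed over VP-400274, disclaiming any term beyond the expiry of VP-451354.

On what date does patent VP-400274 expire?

Natural term of VP-400274:
  Base: filing + 25 years → 7 January 2009.
  Interference Suspension Credit: +82 days → 30 March 2009.
Expiry of referenced patent VP-451354:
  Base: filing + 25 years → 27 July 2007.
  Interference Suspension Credit: +407 days → 6 September 2008.
  Examination Delay Credit: +726 days → 2 September 2010.
Terminal disclaimer: VP-400274 expires on the earlier of 30 March 2009 and 2 September 2010.

March 30, 2009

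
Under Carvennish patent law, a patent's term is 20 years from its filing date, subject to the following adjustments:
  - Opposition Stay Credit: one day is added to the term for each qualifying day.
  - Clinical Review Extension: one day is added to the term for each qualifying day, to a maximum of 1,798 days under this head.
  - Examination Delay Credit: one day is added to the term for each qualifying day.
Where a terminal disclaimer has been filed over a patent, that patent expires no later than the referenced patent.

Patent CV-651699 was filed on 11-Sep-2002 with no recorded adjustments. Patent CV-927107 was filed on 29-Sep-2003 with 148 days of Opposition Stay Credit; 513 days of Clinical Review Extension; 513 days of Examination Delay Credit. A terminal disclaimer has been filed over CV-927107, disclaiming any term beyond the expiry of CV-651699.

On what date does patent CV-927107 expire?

2022-09-11

Natural term of CV-927107:
  Base: filing + 20 years → 29 September 2023.
  Opposition Stay Credit: +148 days → 24 February 2024.
  Clinical Review Extension: 513 days (within the 1798-day cap) → +513 days → 21 July 2025.
  Examination Delay Credit: +513 days → 16 December 2026.
Expiry of referenced patent CV-651699:
  Base: filing + 20 years → 11 September 2022.
Terminal disclaimer: CV-927107 expires on the earlier of 16 December 2026 and 11 September 2022.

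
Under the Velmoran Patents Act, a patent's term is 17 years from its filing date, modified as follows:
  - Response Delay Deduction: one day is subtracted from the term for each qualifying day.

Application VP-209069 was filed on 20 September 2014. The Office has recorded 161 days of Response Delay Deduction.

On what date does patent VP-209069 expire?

Base term: filing date + 17 years → 20 September 2031.
Response Delay Deduction: −161 days → 12 April 2031.

April 12, 2031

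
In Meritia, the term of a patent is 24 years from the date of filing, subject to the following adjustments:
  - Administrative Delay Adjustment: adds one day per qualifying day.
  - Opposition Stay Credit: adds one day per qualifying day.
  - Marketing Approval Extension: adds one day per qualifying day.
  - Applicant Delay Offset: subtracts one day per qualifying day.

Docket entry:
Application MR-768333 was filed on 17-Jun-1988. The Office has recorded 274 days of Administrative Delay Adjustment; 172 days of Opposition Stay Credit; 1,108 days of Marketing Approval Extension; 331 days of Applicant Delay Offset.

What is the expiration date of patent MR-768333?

October 23, 2015

Base term: filing date + 24 years → 17 June 2012.
Administrative Delay Adjustment: +274 days → 18 March 2013.
Opposition Stay Credit: +172 days → 6 September 2013.
Marketing Approval Extension: +1108 days → 18 September 2016.
Applicant Delay Offset: −331 days → 23 October 2015.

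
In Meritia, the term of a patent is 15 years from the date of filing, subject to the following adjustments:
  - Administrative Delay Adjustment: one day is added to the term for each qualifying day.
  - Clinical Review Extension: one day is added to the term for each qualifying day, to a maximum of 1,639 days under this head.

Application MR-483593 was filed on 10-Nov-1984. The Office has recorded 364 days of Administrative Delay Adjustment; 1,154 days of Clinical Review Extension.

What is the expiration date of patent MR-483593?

2004-01-06

Base term: filing date + 15 years → 10 November 1999.
Administrative Delay Adjustment: +364 days → 8 November 2000.
Clinical Review Extension: 1154 days (within the 1639-day cap) → +1154 days → 6 January 2004.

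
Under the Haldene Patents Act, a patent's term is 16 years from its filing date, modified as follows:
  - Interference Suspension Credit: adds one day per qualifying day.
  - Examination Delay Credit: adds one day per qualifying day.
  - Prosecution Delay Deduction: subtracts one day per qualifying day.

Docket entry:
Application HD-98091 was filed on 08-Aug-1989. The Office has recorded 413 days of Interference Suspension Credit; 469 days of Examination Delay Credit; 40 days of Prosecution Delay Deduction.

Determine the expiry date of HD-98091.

November 28, 2007

Base term: filing date + 16 years → 8 August 2005.
Interference Suspension Credit: +413 days → 25 September 2006.
Examination Delay Credit: +469 days → 7 January 2008.
Prosecution Delay Deduction: −40 days → 28 November 2007.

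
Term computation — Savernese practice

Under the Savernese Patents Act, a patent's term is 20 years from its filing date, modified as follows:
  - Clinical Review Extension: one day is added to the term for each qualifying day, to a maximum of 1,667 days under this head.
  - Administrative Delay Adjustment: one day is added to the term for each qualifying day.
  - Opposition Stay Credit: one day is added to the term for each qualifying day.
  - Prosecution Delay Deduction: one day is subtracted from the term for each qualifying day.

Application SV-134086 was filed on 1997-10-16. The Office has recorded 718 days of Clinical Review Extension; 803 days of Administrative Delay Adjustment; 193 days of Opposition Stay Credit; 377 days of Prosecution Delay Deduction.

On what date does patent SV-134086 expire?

Base term: filing date + 20 years → 16 October 2017.
Clinical Review Extension: 718 days (within the 1667-day cap) → +718 days → 4 October 2019.
Administrative Delay Adjustment: +803 days → 15 December 2021.
Opposition Stay Credit: +193 days → 26 June 2022.
Prosecution Delay Deduction: −377 days → 14 June 2021.

2021-06-14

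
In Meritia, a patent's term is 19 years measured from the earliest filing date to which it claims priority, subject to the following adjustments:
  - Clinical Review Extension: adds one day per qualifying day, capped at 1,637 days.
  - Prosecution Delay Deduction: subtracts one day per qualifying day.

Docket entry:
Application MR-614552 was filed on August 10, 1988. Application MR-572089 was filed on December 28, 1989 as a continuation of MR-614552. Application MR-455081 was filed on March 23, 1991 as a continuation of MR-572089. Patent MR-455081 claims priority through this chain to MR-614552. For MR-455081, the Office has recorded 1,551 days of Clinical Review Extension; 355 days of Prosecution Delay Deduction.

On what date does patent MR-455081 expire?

Earliest priority filing: 10 August 1988.
Base term: 10 August 1988 + 19 years → 10 August 2007.
Clinical Review Extension: 1551 days (within the 1637-day cap) → +1551 days → 8 November 2011.
Prosecution Delay Deduction: −355 days → 18 November 2010.

2010-11-18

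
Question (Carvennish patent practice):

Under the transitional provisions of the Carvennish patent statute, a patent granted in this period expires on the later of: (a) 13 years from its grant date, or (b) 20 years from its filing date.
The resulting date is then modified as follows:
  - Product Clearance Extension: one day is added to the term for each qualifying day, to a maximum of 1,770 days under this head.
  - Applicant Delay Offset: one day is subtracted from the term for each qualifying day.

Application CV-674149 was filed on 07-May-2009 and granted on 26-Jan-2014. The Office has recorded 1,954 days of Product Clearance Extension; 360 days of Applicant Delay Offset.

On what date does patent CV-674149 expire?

(a) grant + 13 years → 26 January 2027.
(b) filing + 20 years → 7 May 2029.
Later of the two: 7 May 2029.
Product Clearance Extension: 1954 days claimed exceeds the 1770-day cap, so +1770 days → 12 March 2034.
Applicant Delay Offset: −360 days → 17 March 2033.

March 17, 2033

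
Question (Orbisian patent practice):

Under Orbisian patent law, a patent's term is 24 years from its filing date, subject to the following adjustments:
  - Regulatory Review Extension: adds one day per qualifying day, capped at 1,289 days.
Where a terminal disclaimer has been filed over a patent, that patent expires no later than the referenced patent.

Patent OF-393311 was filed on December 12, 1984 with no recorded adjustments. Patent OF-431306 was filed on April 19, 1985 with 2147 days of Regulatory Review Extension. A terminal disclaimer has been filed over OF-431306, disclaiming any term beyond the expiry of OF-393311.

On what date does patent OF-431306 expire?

Natural term of OF-431306:
  Base: filing + 24 years → 19 April 2009.
  Regulatory Review Extension: 2147 days claimed exceeds the 1289-day cap, so +1289 days → 29 October 2012.
Expiry of referenced patent OF-393311:
  Base: filing + 24 years → 12 December 2008.
Terminal disclaimer: OF-431306 expires on the earlier of 29 October 2012 and 12 December 2008.

2008-12-12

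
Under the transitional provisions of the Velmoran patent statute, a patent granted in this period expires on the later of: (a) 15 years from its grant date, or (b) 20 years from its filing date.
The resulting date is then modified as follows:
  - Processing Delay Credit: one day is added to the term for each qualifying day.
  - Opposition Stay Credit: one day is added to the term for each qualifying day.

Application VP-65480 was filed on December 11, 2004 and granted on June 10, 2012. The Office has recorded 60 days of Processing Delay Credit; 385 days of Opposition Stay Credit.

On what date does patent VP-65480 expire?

2028-08-28

(a) grant + 15 years → 10 June 2027.
(b) filing + 20 years → 11 December 2024.
Later of the two: 10 June 2027.
Processing Delay Credit: +60 days → 9 August 2027.
Opposition Stay Credit: +385 days → 28 August 2028.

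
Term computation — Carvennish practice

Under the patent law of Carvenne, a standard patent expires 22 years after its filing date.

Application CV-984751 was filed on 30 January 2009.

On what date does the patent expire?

Filing date + 22 years → 30 January 2031.

January 30, 2031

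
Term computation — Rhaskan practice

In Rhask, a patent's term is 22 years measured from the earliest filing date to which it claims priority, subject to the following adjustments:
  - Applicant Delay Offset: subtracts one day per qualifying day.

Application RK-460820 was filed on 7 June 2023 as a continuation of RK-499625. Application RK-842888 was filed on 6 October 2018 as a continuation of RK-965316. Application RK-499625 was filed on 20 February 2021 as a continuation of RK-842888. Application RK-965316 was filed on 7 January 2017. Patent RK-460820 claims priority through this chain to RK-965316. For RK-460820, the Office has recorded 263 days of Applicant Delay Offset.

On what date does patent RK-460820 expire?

April 19, 2038

Earliest priority filing: 7 January 2017.
Base term: 7 January 2017 + 22 years → 7 January 2039.
Applicant Delay Offset: −263 days → 19 April 2038.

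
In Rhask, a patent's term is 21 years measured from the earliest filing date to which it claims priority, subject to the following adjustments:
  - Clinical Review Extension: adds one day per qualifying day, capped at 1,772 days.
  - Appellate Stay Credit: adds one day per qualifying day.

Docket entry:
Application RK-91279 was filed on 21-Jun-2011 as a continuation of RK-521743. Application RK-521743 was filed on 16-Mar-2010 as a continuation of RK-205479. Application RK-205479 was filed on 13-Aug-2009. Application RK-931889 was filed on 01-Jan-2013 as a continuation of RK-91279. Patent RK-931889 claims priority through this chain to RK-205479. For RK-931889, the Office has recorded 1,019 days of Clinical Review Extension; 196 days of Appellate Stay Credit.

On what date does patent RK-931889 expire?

2033-12-10

Earliest priority filing: 13 August 2009.
Base term: 13 August 2009 + 21 years → 13 August 2030.
Clinical Review Extension: 1019 days (within the 1772-day cap) → +1019 days → 28 May 2033.
Appellate Stay Credit: +196 days → 10 December 2033.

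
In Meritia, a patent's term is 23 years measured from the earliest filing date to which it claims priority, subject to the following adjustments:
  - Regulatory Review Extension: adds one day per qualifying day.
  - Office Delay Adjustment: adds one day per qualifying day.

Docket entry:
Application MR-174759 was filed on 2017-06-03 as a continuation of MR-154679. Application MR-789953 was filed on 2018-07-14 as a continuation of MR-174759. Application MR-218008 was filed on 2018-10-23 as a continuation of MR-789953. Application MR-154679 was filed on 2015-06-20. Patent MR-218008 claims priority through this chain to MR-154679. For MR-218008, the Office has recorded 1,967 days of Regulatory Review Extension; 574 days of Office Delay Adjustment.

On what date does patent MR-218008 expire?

Earliest priority filing: 20 June 2015.
Base term: 20 June 2015 + 23 years → 20 June 2038.
Regulatory Review Extension: +1967 days → 8 November 2043.
Office Delay Adjustment: +574 days → 4 June 2045.

2045-06-04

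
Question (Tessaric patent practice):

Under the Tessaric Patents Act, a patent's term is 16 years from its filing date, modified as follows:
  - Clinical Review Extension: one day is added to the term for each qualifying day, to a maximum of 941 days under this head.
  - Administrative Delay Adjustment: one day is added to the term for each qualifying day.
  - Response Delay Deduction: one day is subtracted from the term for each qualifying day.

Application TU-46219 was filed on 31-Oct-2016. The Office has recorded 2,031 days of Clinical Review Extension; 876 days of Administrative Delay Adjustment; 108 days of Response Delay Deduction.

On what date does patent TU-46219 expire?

Base term: filing date + 16 years → 31 October 2032.
Clinical Review Extension: 2031 days claimed exceeds the 941-day cap, so +941 days → 30 May 2035.
Administrative Delay Adjustment: +876 days → 22 October 2037.
Response Delay Deduction: −108 days → 6 July 2037.

July 6, 2037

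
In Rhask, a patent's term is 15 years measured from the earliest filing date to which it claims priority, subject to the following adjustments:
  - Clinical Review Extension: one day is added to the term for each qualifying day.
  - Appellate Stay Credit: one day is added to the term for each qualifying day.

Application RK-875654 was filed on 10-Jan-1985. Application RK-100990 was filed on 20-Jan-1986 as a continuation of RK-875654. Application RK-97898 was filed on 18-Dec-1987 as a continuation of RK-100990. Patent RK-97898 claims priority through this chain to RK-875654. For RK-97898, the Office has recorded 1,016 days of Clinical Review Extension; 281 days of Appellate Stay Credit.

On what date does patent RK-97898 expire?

Earliest priority filing: 10 January 1985.
Base term: 10 January 1985 + 15 years → 10 January 2000.
Clinical Review Extension: +1016 days → 22 October 2002.
Appellate Stay Credit: +281 days → 30 July 2003.

2003-07-30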